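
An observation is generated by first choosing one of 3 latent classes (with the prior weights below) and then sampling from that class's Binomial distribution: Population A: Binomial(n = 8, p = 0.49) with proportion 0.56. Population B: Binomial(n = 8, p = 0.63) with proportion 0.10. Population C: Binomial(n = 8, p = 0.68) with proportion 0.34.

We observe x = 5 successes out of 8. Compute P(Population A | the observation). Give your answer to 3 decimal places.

0.497

Posterior ∝ prior × likelihood, so P(k | x) ∝ π_k f_k(x); normalise over all components.
Component likelihoods at x = 5 successes out of 8:
  L_A = C(8,5)·0.49^5·0.51^3 = 56·0.0282475·0.132651 = 0.209835
  L_B = C(8,5)·0.63^5·0.37^3 = 56·0.0992437·0.050653 = 0.281511
  L_C = C(8,5)·0.68^5·0.32^3 = 56·0.145393·0.032768 = 0.266798
Prior × likelihood for each component:
  π_A·L_A = 0.56 × 0.209835 = 0.117508
  π_B·L_B = 0.10 × 0.281511 = 0.0281511
  π_C·L_C = 0.34 × 0.266798 = 0.0907113
Marginal: 0.117508 + 0.0281511 + 0.0907113 = 0.23637
P(Population A | x) = 0.117508 / 0.23637 ≈ 0.497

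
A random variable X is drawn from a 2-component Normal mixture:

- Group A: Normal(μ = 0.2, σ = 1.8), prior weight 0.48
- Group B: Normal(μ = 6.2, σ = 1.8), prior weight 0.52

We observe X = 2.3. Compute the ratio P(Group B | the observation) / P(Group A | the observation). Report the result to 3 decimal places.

0.205

Since P(k|x) ∝ π_k f_k(x), the posterior odds are π_i f_i(x) / (π_j f_j(x)).
Component likelihoods at x = 2.3:
  p_A = 0.112221
  p_B = 0.0211959
0.0110219 / 0.0538663 ≈ 0.205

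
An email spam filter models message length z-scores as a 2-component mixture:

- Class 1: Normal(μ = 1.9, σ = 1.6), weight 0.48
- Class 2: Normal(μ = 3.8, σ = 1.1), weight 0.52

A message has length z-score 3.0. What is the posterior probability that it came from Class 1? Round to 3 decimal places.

By Bayes' theorem, P(k | x) = π_k f_k(x) / Σ_j π_j f_j(x).
Component likelihoods at x = 3.0:
  p_1 = 0.196858
  p_2 = 0.278396
Unnormalised posteriors:
  π_1·p_1 = 0.48 × 0.196858 = 0.0944921
  π_2·p_2 = 0.52 × 0.278396 = 0.144766
Normaliser: 0.0944921 + 0.144766 = 0.239258
P(Class 1 | data) = 0.0944921 / 0.239258 ≈ 0.395

0.395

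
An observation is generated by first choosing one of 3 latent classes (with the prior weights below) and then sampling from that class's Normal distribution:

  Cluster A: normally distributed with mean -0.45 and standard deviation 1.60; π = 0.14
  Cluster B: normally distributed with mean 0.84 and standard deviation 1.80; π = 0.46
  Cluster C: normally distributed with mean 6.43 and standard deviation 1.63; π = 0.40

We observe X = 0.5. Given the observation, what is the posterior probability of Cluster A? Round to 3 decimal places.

0.226

The responsibility of component k is π_k f_k(x) divided by Σ_j π_j f_j(x).
Normal densities:
  f_A = 0.209044
  f_B = 0.217716
  f_C = 0.000327123
Multiply by the mixture weights:
  π_A·f_A = 0.14 × 0.209044 = 0.0292661
  π_B·f_B = 0.46 × 0.217716 = 0.100149
  π_C·f_C = 0.40 × 0.000327123 = 0.000130849
Normaliser: 0.0292661 + 0.100149 + 0.000130849 = 0.129546
Responsibility of Cluster A: 0.0292661 / 0.129546 ≈ 0.226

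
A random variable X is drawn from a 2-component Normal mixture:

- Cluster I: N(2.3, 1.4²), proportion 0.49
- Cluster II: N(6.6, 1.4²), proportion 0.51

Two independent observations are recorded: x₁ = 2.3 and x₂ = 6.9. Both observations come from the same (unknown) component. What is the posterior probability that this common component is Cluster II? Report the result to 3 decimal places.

0.668

Posterior ∝ prior × likelihood, so P(k | x) ∝ w_k f_k(x); normalise over all components.
Since both observations come from the same component, the likelihood for component k is f_k(x₁)·f_k(x₂).
  p_I = [(1/(1.4·√(2π)))·exp(−(2.3−2.3)²/(2·1.4²)) = 0.284959·exp(-0.00000) = 0.284959] × [0.00128967] = 0.000367502
  p_II = [(1/(1.4·√(2π)))·exp(−(2.3−6.6)²/(2·1.4²)) = 0.284959·exp(-4.71684) = 0.00254851] × [0.278491] = 0.000709736
Multiply by the mixture weights:
  w_I·p_I = 0.49 × 0.000367502 = 0.000180076
  w_II·p_II = 0.51 × 0.000709736 = 0.000361965
Sum: 0.000180076 + 0.000361965 = 0.000542042
P(Cluster II | x) = 0.000361965 / 0.000542042 ≈ 0.668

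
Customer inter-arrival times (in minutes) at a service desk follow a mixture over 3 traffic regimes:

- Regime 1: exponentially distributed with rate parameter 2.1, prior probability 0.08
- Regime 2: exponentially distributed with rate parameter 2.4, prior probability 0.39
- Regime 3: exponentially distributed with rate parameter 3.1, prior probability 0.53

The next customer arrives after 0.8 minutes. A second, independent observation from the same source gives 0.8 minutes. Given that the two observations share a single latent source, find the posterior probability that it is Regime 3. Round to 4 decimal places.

0.3711

Posterior ∝ prior × likelihood, so P(k | x) ∝ π_k f_k(x); normalise over all components.
Since both observations come from the same component, the likelihood for component k is f_k(x₁)·f_k(x₂).
  p_1 = [2.1·e^(−2.1·0.8) = 2.1·e^(−1.6800) = 0.391385] × [0.391385] = 0.153182
  p_2 = [2.4·e^(−2.4·0.8) = 2.4·e^(−1.9200) = 0.351857] × [0.351857] = 0.123803
  p_3 = [3.1·e^(−3.1·0.8) = 3.1·e^(−2.4800) = 0.259604] × [0.259604] = 0.0673942
Multiply by the mixture weights:
  π_1·p_1 = 0.08 × 0.153182 = 0.0122546
  π_2·p_2 = 0.39 × 0.123803 = 0.0482832
  π_3·p_3 = 0.53 × 0.0673942 = 0.0357189
Normaliser: 0.0122546 + 0.0482832 + 0.0357189 = 0.0962568
P(Regime 3 | x₁,x₂) = 0.0357189 / 0.0962568 ≈ 0.3711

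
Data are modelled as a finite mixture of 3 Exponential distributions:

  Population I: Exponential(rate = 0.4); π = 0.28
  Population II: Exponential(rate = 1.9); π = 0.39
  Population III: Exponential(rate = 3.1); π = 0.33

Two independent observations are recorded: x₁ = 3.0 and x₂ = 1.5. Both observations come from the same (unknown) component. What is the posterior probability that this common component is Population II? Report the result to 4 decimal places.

0.0355

By Bayes' theorem, P(k | x) = π_k f_k(x) / Σ_j π_j f_j(x).
Since both observations come from the same component, the likelihood for component k is f_k(x₁)·f_k(x₂).
  f_I = [0.4·e^(−0.4·3.0) = 0.4·e^(−1.2000) = 0.120478] × [0.219525] = 0.0264478
  f_II = [1.9·e^(−1.9·3.0) = 1.9·e^(−5.7000) = 0.00635733] × [0.109904] = 0.000698698
  f_III = [3.1·e^(−3.1·3.0) = 3.1·e^(−9.3000) = 0.000283415] × [0.029641] = 8.4007e-06
Prior × likelihood for each component:
  π_I·f_I = 0.28 × 0.0264478 = 0.00740539
  π_II·f_II = 0.39 × 0.000698698 = 0.000272492
  π_III·f_III = 0.33 × 8.4007e-06 = 2.77223e-06
Marginal: 0.00740539 + 0.000272492 + 2.77223e-06 = 0.00768065
Responsibility of Population II: 0.000272492 / 0.00768065 ≈ 0.0355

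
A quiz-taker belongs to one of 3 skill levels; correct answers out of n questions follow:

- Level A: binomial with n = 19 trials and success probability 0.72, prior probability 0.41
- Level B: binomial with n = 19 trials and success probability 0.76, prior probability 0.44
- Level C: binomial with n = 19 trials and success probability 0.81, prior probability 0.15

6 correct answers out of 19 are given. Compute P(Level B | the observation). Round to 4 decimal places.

The responsibility of component k is π_k f_k(x) divided by Σ_j π_j f_j(x).
Binomial probabilities:
  f_A = C(19,6)·0.72^6·0.28^13 = 27132·0.139314·6.50211e-08 = 0.000245771
  f_B = C(19,6)·0.76^6·0.24^13 = 27132·0.1927·8.76488e-09 = 4.58257e-05
  f_C = C(19,6)·0.81^6·0.19^13 = 27132·0.28243·4.2053e-10 = 3.22247e-06
Prior × likelihood for each component:
  π_A·f_A = 0.41 × 0.000245771 = 0.000100766
  π_B·f_B = 0.44 × 4.58257e-05 = 2.01633e-05
  π_C·f_C = 0.15 × 3.22247e-06 = 4.8337e-07
Evidence: 0.000100766 + 2.01633e-05 + 4.8337e-07 = 0.000121413
Responsibility of Level B: 2.01633e-05 / 0.000121413 ≈ 0.1661

0.1661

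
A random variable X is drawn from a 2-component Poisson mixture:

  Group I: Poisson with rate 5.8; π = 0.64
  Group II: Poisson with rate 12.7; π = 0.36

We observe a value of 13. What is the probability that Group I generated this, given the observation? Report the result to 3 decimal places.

0.062

The responsibility of component k is P(Z=k) f_k(x) divided by Σ_j P(Z=j) f_j(x).
Poisson probabilities:
  p_I = 0.00408673
  p_II = 0.109554
Prior × likelihood for each component:
  P(Z=I)·p_I = 0.64 × 0.00408673 = 0.00261551
  P(Z=II)·p_II = 0.36 × 0.109554 = 0.0394394
Denominator: 0.00261551 + 0.0394394 = 0.0420549
P(Group I | the observation) = 0.00261551 / 0.0420549 ≈ 0.062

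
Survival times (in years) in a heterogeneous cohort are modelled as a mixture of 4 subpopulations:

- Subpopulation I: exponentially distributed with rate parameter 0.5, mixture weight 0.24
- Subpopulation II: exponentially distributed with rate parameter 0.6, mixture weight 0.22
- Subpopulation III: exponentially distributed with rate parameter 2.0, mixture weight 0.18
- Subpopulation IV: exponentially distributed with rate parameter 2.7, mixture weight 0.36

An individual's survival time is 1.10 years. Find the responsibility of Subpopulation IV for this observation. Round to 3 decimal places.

Apply Bayes' rule: the posterior for each component is proportional to its prior times its likelihood at x.
Evaluate each component's likelihood at the observed value:
  f_I = 0.288475
  f_II = 0.310111
  f_III = 0.221606
  f_IV = 0.138519
Weight by the priors:
  π_I·f_I = 0.24 × 0.288475 = 0.069234
  π_II·f_II = 0.22 × 0.310111 = 0.0682244
  π_III·f_III = 0.18 × 0.221606 = 0.0398891
  π_IV·f_IV = 0.36 × 0.138519 = 0.0498668
Marginal: 0.069234 + 0.0682244 + 0.0398891 + 0.0498668 = 0.227214
Responsibility of Subpopulation IV: 0.0498668 / 0.227214 ≈ 0.219

0.219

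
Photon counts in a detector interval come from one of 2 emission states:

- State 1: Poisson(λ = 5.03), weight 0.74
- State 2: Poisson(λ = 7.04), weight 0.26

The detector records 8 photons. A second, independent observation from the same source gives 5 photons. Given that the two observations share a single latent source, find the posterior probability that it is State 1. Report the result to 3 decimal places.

0.667

Apply Bayes' rule: the posterior for each component is proportional to its prior times its likelihood at x.
Since both observations come from the same component, the likelihood for component k is f_k(x₁)·f_k(x₂).
  L_1 = [e^(−5.03)·5.03^8/8! = 0.0664542] × [0.175452] = 0.0116595
  L_2 = [e^(−7.04)·7.04^8/8! = 0.131108] × [0.126255] = 0.016553
Weight by the priors:
  w_1·L_1 = 0.74 × 0.0116595 = 0.00862802
  w_2·L_2 = 0.26 × 0.016553 = 0.00430378
Denominator: 0.00862802 + 0.00430378 = 0.0129318
So the posterior for State 1 is 0.00862802 / 0.0129318 ≈ 0.667.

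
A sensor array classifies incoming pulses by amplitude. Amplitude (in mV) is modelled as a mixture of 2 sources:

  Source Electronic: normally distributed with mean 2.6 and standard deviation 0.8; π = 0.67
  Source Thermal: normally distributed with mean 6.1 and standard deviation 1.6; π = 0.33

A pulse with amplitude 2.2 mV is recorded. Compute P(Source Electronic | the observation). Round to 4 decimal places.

0.9859

The responsibility of component k is P(Z=k) f_k(x) divided by Σ_j P(Z=j) f_j(x).
Component likelihoods at x = 2.2 mV:
  L_Electronic = 0.440082
  L_Thermal = 0.0127829
Prior × likelihood for each component:
  P(Z=Electronic)·L_Electronic = 0.67 × 0.440082 = 0.294855
  P(Z=Thermal)·L_Thermal = 0.33 × 0.0127829 = 0.00421836
Normaliser: 0.294855 + 0.00421836 = 0.299073
So the posterior for Source Electronic is 0.294855 / 0.299073 ≈ 0.9859.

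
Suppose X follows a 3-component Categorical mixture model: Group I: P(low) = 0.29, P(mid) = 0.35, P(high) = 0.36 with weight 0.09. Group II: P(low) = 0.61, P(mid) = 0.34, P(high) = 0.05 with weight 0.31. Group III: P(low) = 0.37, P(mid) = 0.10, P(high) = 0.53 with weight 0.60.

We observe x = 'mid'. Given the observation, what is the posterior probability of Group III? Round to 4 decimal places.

0.3047

P(component k | x) = π_k·f_k(x) / marginal(x), where marginal(x) = Σ_j π_j·f_j(x).
Component likelihoods at x = 'mid':
  L_I = P(mid | comp) = 0.35
  L_II = P(mid | comp) = 0.34
  L_III = P(mid | comp) = 0.10
Unnormalised posteriors:
  π_I·L_I = 0.09 × 0.35 = 0.0315
  π_II·L_II = 0.31 × 0.34 = 0.1054
  π_III·L_III = 0.60 × 0.1 = 0.06
Sum: 0.0315 + 0.1054 + 0.06 = 0.1969
So the posterior for Group III is 0.06 / 0.1969 ≈ 0.3047.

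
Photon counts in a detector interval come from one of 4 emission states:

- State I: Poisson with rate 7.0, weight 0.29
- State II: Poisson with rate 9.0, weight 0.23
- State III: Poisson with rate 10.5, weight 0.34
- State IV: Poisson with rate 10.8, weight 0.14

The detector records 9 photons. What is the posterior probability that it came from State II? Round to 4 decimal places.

The responsibility of component k is π_k f_k(x) divided by Σ_j π_j f_j(x).
Component likelihoods at x = 9 photons:
  f_I = 0.101405
  f_II = 0.131756
  f_III = 0.11772
  f_IV = 0.112375
Multiply by the mixture weights:
  π_I·f_I = 0.29 × 0.101405 = 0.0294074
  π_II·f_II = 0.23 × 0.131756 = 0.0303038
  π_III·f_III = 0.34 × 0.11772 = 0.0400246
  π_IV·f_IV = 0.14 × 0.112375 = 0.0157325
Evidence: 0.0294074 + 0.0303038 + 0.0400246 + 0.0157325 = 0.115468
P(State II | the observation) ≈ 0.2624

0.2624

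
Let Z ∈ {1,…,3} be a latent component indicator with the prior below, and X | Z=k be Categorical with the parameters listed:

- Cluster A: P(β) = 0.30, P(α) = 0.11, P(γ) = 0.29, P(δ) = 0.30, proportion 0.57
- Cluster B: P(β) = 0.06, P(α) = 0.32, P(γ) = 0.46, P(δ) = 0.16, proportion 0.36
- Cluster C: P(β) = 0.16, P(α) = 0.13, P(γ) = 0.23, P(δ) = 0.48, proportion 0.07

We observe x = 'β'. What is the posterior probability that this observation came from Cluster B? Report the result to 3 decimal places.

0.106

P(component k | x) = π_k·f_k(x) / marginal(x), where marginal(x) = Σ_j π_j·f_j(x).
Component likelihoods at x = 'β':
  L_A = P(β | comp) = 0.30
  L_B = P(β | comp) = 0.06
  L_C = P(β | comp) = 0.16
Weight by the priors:
  π_A·L_A = 0.57 × 0.3 = 0.171
  π_B·L_B = 0.36 × 0.06 = 0.0216
  π_C·L_C = 0.07 × 0.16 = 0.0112
Evidence: 0.171 + 0.0216 + 0.0112 = 0.2038
P(Cluster B | x) = 0.0216 / 0.2038 ≈ 0.106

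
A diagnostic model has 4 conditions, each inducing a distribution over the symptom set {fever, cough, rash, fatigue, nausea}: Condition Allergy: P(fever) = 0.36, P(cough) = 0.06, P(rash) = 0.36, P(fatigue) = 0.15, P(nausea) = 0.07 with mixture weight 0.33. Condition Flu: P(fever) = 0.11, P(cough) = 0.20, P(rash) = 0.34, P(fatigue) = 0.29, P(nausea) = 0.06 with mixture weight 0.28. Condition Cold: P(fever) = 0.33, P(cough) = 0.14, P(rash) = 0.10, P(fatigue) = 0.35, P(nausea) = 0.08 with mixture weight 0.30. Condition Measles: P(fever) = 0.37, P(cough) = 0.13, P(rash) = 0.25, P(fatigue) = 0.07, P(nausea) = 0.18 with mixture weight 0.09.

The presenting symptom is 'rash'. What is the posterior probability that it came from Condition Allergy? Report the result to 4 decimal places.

P(component k | x) = P(Z=k)·f_k(x) / marginal(x), where marginal(x) = Σ_j P(Z=j)·f_j(x).
Evaluate each component's likelihood at the observed value:
  f_Allergy = P(rash | comp) = 0.36
  f_Flu = P(rash | comp) = 0.34
  f_Cold = P(rash | comp) = 0.10
  f_Measles = P(rash | comp) = 0.25
Unnormalised posteriors:
  P(Z=Allergy)·f_Allergy = 0.33 × 0.36 = 0.1188
  P(Z=Flu)·f_Flu = 0.28 × 0.34 = 0.0952
  P(Z=Cold)·f_Cold = 0.30 × 0.1 = 0.03
  P(Z=Measles)·f_Measles = 0.09 × 0.25 = 0.0225
Denominator: 0.1188 + 0.0952 + 0.03 + 0.0225 = 0.2665
So the posterior for Condition Allergy is 0.1188 / 0.2665 ≈ 0.4458.

0.4458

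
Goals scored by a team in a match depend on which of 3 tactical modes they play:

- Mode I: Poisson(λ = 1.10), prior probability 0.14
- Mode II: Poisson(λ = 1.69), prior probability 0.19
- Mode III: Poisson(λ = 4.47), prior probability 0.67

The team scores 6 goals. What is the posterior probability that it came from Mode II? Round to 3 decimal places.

The responsibility of component k is P(Z=k) f_k(x) divided by Σ_j P(Z=j) f_j(x).
Component likelihoods at x = 6 goals:
  p_I = 0.00081903
  p_II = 0.00597077
  p_III = 0.126828
Unnormalised posteriors:
  P(Z=I)·p_I = 0.14 × 0.00081903 = 0.000114664
  P(Z=II)·p_II = 0.19 × 0.00597077 = 0.00113445
  P(Z=III)·p_III = 0.67 × 0.126828 = 0.084975
Marginal: 0.000114664 + 0.00113445 + 0.084975 = 0.0862241
P(Mode II | data) ≈ 0.013

0.013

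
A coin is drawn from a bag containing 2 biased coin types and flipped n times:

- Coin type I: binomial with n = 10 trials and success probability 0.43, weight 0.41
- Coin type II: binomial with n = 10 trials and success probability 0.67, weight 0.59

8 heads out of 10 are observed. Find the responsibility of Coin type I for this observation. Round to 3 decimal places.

0.056

Posterior ∝ prior × likelihood, so P(k | x) ∝ π_k f_k(x); normalise over all components.
Binomial probabilities:
  p_I = 0.0170887
  p_II = 0.198993
Weight by the priors:
  π_I·p_I = 0.41 × 0.0170887 = 0.00700638
  π_II·p_II = 0.59 × 0.198993 = 0.117406
Evidence: 0.00700638 + 0.117406 = 0.124413
P(Coin type I | data) ≈ 0.056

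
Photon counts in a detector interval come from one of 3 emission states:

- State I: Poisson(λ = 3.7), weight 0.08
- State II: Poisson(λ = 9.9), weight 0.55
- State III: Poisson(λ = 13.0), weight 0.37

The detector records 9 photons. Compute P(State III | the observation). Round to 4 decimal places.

Posterior ∝ prior × likelihood, so P(k | x) ∝ P(Z=k) f_k(x); normalise over all components.
Evaluate each component's likelihood at the observed value:
  p_I = 0.00885448
  p_II = 0.12631
  p_III = 0.066054
Weight by the priors:
  P(Z=I)·p_I = 0.08 × 0.00885448 = 0.000708358
  P(Z=II)·p_II = 0.55 × 0.12631 = 0.0694706
  P(Z=III)·p_III = 0.37 × 0.066054 = 0.02444
Sum: 0.000708358 + 0.0694706 + 0.02444 = 0.0946189
P(State III | x) ≈ 0.2583

0.2583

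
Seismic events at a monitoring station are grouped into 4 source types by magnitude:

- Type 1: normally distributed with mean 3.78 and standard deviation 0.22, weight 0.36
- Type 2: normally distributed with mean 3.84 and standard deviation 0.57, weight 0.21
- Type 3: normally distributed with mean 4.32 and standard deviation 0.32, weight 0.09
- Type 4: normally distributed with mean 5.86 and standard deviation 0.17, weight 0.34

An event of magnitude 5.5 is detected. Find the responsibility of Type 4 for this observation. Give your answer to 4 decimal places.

0.9742

The responsibility of component k is π_k f_k(x) divided by Σ_j π_j f_j(x).
Normal densities:
  f_1 = (1/(0.22·√(2π)))·exp(−(5.5−3.78)²/(2·0.22²)) = 1.813374·exp(-30.56198) = 9.67357e-14
  f_2 = (1/(0.57·√(2π)))·exp(−(5.5−3.84)²/(2·0.57²)) = 0.699899·exp(-4.24069) = 0.0100769
  f_3 = (1/(0.32·√(2π)))·exp(−(5.5−4.32)²/(2·0.32²)) = 1.246695·exp(-6.79883) = 0.00139017
  f_4 = (1/(0.17·√(2π)))·exp(−(5.5−5.86)²/(2·0.17²)) = 2.346719·exp(-2.24221) = 0.249276
Unnormalised posteriors:
  π_1·f_1 = 0.36 × 9.67357e-14 = 3.48248e-14
  π_2·f_2 = 0.21 × 0.0100769 = 0.00211615
  π_3·f_3 = 0.09 × 0.00139017 = 0.000125115
  π_4·f_4 = 0.34 × 0.249276 = 0.0847537
Marginal: 3.48248e-14 + 0.00211615 + 0.000125115 + 0.0847537 = 0.086995
P(Type 4 | the observation) ≈ 0.9742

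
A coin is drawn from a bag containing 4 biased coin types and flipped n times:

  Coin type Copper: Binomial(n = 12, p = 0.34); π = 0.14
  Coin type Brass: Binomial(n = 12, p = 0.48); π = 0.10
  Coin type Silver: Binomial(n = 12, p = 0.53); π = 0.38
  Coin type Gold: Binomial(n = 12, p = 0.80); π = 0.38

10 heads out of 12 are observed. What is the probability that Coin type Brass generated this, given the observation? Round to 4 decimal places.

0.0098

The responsibility of component k is π_k f_k(x) divided by Σ_j π_j f_j(x).
Binomial probabilities:
  L_Copper = 0.0005935
  L_Brass = 0.0115868
  L_Silver = 0.0254975
  L_Gold = 0.283468
Prior × likelihood for each component:
  π_Copper·L_Copper = 0.14 × 0.0005935 = 8.309e-05
  π_Brass·L_Brass = 0.10 × 0.0115868 = 0.00115868
  π_Silver·L_Silver = 0.38 × 0.0254975 = 0.00968907
  π_Gold·L_Gold = 0.38 × 0.283468 = 0.107718
Evidence: 8.309e-05 + 0.00115868 + 0.00968907 + 0.107718 = 0.118649
P(Coin type Brass | x) ≈ 0.0098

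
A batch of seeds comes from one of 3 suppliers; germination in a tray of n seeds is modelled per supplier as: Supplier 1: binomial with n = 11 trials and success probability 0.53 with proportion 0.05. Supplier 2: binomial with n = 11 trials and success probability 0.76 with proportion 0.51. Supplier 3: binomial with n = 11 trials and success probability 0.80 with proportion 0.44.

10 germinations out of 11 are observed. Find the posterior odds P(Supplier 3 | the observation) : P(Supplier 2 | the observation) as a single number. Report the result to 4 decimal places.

1.2008

Only the two components matter; the odds are (P(Z=i) f_i(x)) / (P(Z=j) f_j(x)).
Binomial probabilities:
  f_1 = 0.00904168
  f_2 = 0.169723
  f_3 = 0.236223
Odds = (0.44/0.51) × (0.236223/0.169723) = 0.862745 × 1.39182 ≈ 1.2008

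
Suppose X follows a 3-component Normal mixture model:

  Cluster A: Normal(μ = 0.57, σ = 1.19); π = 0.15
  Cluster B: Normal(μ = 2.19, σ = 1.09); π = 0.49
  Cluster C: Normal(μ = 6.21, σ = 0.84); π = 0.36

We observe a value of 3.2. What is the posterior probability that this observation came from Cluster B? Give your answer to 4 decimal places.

The responsibility of component k is π_k f_k(x) divided by Σ_j π_j f_j(x).
Evaluate each component's likelihood at the observed value:
  p_A = 0.029155
  p_B = 0.238255
  p_C = 0.000773392
Unnormalised posteriors:
  π_A·p_A = 0.15 × 0.029155 = 0.00437326
  π_B·p_B = 0.49 × 0.238255 = 0.116745
  π_C·p_C = 0.36 × 0.000773392 = 0.000278421
Marginal: 0.00437326 + 0.116745 + 0.000278421 = 0.121396
So the posterior for Cluster B is 0.116745 / 0.121396 ≈ 0.9617.

0.9617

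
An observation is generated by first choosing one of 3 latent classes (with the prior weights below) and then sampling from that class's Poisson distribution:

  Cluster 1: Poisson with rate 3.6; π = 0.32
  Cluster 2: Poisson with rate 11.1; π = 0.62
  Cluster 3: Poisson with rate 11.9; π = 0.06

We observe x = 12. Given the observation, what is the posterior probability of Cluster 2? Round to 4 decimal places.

P(component k | x) = π_k·f_k(x) / marginal(x), where marginal(x) = Σ_j π_j·f_j(x).
Poisson probabilities:
  L_1 = 0.000270292
  L_2 = 0.110375
  L_3 = 0.11432
Prior × likelihood for each component:
  π_1·L_1 = 0.32 × 0.000270292 = 8.64934e-05
  π_2·L_2 = 0.62 × 0.110375 = 0.0684324
  π_3·L_3 = 0.06 × 0.11432 = 0.0068592
Sum: 8.64934e-05 + 0.0684324 + 0.0068592 = 0.0753781
P(Cluster 2 | data) ≈ 0.9079

0.9079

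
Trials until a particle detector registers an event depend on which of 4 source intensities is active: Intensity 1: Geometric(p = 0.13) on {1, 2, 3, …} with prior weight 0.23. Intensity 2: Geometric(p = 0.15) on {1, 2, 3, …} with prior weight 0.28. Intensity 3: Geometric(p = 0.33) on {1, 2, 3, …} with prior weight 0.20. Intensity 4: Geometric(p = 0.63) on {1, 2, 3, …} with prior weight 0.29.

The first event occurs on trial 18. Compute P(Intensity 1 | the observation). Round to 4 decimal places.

0.5071

The responsibility of component k is π_k f_k(x) divided by Σ_j π_j f_j(x).
Geometric probabilities:
  p_1 = 0.0121835
  p_2 = 0.00946701
  p_3 = 0.000364574
  p_4 = 2.87587e-08
Multiply by the mixture weights:
  π_1·p_1 = 0.23 × 0.0121835 = 0.0028022
  π_2·p_2 = 0.28 × 0.00946701 = 0.00265076
  π_3·p_3 = 0.20 × 0.000364574 = 7.29148e-05
  π_4·p_4 = 0.29 × 2.87587e-08 = 8.34003e-09
Evidence: 0.0028022 + 0.00265076 + 7.29148e-05 + 8.34003e-09 = 0.00552588
P(Intensity 1 | 18) = 0.0028022 / 0.00552588 ≈ 0.5071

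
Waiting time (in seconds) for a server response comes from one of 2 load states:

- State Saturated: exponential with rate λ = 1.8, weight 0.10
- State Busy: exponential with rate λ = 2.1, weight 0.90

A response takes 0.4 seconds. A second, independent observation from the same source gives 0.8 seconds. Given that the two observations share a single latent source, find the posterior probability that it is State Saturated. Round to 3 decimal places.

0.105

P(component k | x) = π_k·f_k(x) / marginal(x), where marginal(x) = Σ_j π_j·f_j(x).
Since both observations come from the same component, the likelihood for component k is f_k(x₁)·f_k(x₂).
  f_Saturated = [0.876154] × [0.42647] = 0.373653
  f_Busy = [0.906592] × [0.391385] = 0.354827
Weight by the priors:
  π_Saturated·f_Saturated = 0.10 × 0.373653 = 0.0373653
  π_Busy·f_Busy = 0.90 × 0.354827 = 0.319344
Marginal: 0.0373653 + 0.319344 = 0.35671
So the posterior for State Saturated is 0.0373653 / 0.35671 ≈ 0.105.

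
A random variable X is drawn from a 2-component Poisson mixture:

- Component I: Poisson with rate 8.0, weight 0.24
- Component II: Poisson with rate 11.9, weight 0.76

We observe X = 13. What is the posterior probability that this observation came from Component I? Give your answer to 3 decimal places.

0.082

Apply Bayes' rule: the posterior for each component is proportional to its prior times its likelihood at x.
Evaluate each component's likelihood at the observed value:
  p_I = 0.0296165
  p_II = 0.104647
Prior × likelihood for each component:
  P(Z=I)·p_I = 0.24 × 0.0296165 = 0.00710796
  P(Z=II)·p_II = 0.76 × 0.104647 = 0.0795315
Sum: 0.00710796 + 0.0795315 = 0.0866395
P(Component I | 13) ≈ 0.082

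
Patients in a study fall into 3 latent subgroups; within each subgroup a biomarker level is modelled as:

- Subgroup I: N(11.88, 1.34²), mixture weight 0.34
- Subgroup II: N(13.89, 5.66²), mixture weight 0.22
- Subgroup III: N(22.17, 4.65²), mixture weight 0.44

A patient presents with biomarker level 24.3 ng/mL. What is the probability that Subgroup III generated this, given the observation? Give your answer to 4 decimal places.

P(component k | x) = π_k·f_k(x) / marginal(x), where marginal(x) = Σ_j π_j·f_j(x).
Evaluate each component's likelihood at the observed value:
  L_I = 6.59357e-20
  L_II = 0.012988
  L_III = 0.0772493
Prior × likelihood for each component:
  π_I·L_I = 0.34 × 6.59357e-20 = 2.24181e-20
  π_II·L_II = 0.22 × 0.012988 = 0.00285735
  π_III·L_III = 0.44 × 0.0772493 = 0.0339897
Evidence: 2.24181e-20 + 0.00285735 + 0.0339897 = 0.036847
P(Subgroup III | the observation) ≈ 0.9225

0.9225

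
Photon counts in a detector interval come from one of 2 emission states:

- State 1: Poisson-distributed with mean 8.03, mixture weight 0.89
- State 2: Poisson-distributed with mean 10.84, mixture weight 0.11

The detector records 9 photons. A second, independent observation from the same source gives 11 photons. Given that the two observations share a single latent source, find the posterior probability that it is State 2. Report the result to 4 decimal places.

By Bayes' theorem, P(k | x) = P(Z=k) f_k(x) / Σ_j P(Z=j) f_j(x).
Since both observations come from the same component, the likelihood for component k is f_k(x₁)·f_k(x₂).
  p_1 = [e^(−8.03)·8.03^9/9! = 0.124535] × [0.0730013] = 0.00909123
  p_2 = [e^(−10.84)·10.84^9/9! = 0.111622] × [0.119238] = 0.0133095
Weight by the priors:
  P(Z=1)·p_1 = 0.89 × 0.00909123 = 0.0080912
  P(Z=2)·p_2 = 0.11 × 0.0133095 = 0.00146405
Sum: 0.0080912 + 0.00146405 = 0.00955524
P(State 2 | x₁, x₂) = 0.00146405 / 0.00955524 ≈ 0.1532

0.1532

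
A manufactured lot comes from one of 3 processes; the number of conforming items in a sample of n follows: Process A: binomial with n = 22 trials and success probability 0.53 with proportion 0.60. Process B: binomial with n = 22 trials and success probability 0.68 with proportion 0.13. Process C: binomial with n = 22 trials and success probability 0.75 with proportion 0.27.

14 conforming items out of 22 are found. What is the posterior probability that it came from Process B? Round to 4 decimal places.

0.1928

The responsibility of component k is π_k f_k(x) divided by Σ_j π_j f_j(x).
Component likelihoods at x = 14 conforming items out of 22:
  p_A = C(22,14)·0.53^14·0.47^8 = 319770·0.000137995·0.00238113 = 0.105071
  p_B = C(22,14)·0.68^14·0.32^8 = 319770·0.00451986·0.000109951 = 0.158914
  p_C = C(22,14)·0.75^14·0.25^8 = 319770·0.0178179·1.52588e-05 = 0.0869392
Weight by the priors:
  π_A·p_A = 0.60 × 0.105071 = 0.0630426
  π_B·p_B = 0.13 × 0.158914 = 0.0206588
  π_C·p_C = 0.27 × 0.0869392 = 0.0234736
Normaliser: 0.0630426 + 0.0206588 + 0.0234736 = 0.107175
So the posterior for Process B is 0.0206588 / 0.107175 ≈ 0.1928.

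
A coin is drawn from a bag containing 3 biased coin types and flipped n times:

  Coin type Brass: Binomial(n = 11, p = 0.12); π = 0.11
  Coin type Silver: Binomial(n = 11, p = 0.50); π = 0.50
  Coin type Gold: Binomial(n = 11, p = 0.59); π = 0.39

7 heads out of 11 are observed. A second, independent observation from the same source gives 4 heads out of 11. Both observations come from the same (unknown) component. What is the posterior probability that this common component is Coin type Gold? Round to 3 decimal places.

Apply Bayes' rule: the posterior for each component is proportional to its prior times its likelihood at x.
Since both observations come from the same component, the likelihood for component k is f_k(x₁)·f_k(x₂).
  f_Brass = [7.0911e-05] × [0.0279652] = 1.98304e-06
  f_Silver = [0.161133] × [0.161133] = 0.0259638
  f_Gold = [0.232067] × [0.077877] = 0.0180727
Weight by the priors:
  w_Brass·f_Brass = 0.11 × 1.98304e-06 = 2.18134e-07
  w_Silver·f_Silver = 0.50 × 0.0259638 = 0.0129819
  w_Gold·f_Gold = 0.39 × 0.0180727 = 0.00704834
Evidence: 2.18134e-07 + 0.0129819 + 0.00704834 = 0.0200305
P(Coin type Gold | x) ≈ 0.352

0.352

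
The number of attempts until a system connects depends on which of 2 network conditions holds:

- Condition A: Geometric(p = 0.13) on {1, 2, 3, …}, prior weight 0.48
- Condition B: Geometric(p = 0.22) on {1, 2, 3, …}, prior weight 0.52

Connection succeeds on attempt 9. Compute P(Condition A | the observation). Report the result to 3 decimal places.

Posterior ∝ prior × likelihood, so P(k | x) ∝ π_k f_k(x); normalise over all components.
Geometric probabilities:
  L_A = 0.13·(1−0.13)^8 = 0.13·0.328212 = 0.0426675
  L_B = 0.22·(1−0.22)^8 = 0.22·0.137011 = 0.0301425
Weight by the priors:
  π_A·L_A = 0.48 × 0.0426675 = 0.0204804
  π_B·L_B = 0.52 × 0.0301425 = 0.0156741
Denominator: 0.0204804 + 0.0156741 = 0.0361545
Responsibility of Condition A: 0.0204804 / 0.0361545 ≈ 0.566

0.566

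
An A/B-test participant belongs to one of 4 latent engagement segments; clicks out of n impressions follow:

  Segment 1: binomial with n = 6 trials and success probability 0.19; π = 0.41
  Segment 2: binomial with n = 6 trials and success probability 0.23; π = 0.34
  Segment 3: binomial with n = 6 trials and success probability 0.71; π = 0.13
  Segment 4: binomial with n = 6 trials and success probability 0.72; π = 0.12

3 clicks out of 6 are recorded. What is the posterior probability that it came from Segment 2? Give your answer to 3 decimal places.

0.343

Posterior ∝ prior × likelihood, so P(k | x) ∝ w_k f_k(x); normalise over all components.
Component likelihoods at x = 3 clicks out of 6:
  L_1 = C(6,3)·0.19^3·0.81^3 = 20·0.006859·0.531441 = 0.0729031
  L_2 = C(6,3)·0.23^3·0.77^3 = 20·0.012167·0.456533 = 0.111093
  L_3 = C(6,3)·0.71^3·0.29^3 = 20·0.357911·0.024389 = 0.174582
  L_4 = C(6,3)·0.72^3·0.28^3 = 20·0.373248·0.021952 = 0.163871
Prior × likelihood for each component:
  w_1·L_1 = 0.41 × 0.0729031 = 0.0298903
  w_2·L_2 = 0.34 × 0.111093 = 0.0377715
  w_3·L_3 = 0.13 × 0.174582 = 0.0226956
  w_4·L_4 = 0.12 × 0.163871 = 0.0196645
Evidence: 0.0298903 + 0.0377715 + 0.0226956 + 0.0196645 = 0.110022
P(Segment 2 | data) ≈ 0.343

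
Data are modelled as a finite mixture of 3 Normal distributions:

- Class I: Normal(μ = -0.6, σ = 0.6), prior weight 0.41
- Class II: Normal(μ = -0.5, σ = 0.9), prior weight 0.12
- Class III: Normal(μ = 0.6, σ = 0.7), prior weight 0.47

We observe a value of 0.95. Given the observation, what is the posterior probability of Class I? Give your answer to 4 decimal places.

Posterior ∝ prior × likelihood, so P(k | x) ∝ π_k f_k(x); normalise over all components.
Normal densities:
  L_I = (1/(0.6·√(2π)))·exp(−(0.95−-0.6)²/(2·0.6²)) = 0.664904·exp(-3.33681) = 0.0236376
  L_II = (1/(0.9·√(2π)))·exp(−(0.95−-0.5)²/(2·0.9²)) = 0.443269·exp(-1.29784) = 0.121066
  L_III = (1/(0.7·√(2π)))·exp(−(0.95−0.6)²/(2·0.7²)) = 0.569918·exp(-0.12500) = 0.50295
Multiply by the mixture weights:
  π_I·L_I = 0.41 × 0.0236376 = 0.0096914
  π_II·L_II = 0.12 × 0.121066 = 0.0145279
  π_III·L_III = 0.47 × 0.50295 = 0.236387
Denominator: 0.0096914 + 0.0145279 + 0.236387 = 0.260606
P(Class I | data) = 0.0096914 / 0.260606 ≈ 0.0372

0.0372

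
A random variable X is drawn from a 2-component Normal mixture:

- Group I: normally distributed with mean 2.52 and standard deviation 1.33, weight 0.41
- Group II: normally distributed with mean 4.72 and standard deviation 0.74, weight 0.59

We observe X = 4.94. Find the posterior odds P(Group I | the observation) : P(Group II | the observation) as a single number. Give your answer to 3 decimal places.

Posterior odds = (π_i f_i(x)) / (π_j f_j(x)); the normalising sum cancels.
Normal densities:
  p_I = 0.0572976
  p_II = 0.515805
Odds = (0.41/0.59) × (0.0572976/0.515805) = 0.694915 × 0.111084 ≈ 0.077

0.077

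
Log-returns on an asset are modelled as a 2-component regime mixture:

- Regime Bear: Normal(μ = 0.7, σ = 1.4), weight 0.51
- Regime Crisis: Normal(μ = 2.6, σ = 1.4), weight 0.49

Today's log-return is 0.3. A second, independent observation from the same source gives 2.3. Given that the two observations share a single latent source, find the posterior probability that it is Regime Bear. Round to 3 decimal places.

0.672

P(component k | x) = w_k·f_k(x) / marginal(x), where marginal(x) = Σ_j w_j·f_j(x).
Since both observations come from the same component, the likelihood for component k is f_k(x₁)·f_k(x₂).
  L_Bear = [0.273562] × [0.148307] = 0.0405711
  L_Crisis = [0.0739105] × [0.278491] = 0.0205834
Prior × likelihood for each component:
  w_Bear·L_Bear = 0.51 × 0.0405711 = 0.0206913
  w_Crisis·L_Crisis = 0.49 × 0.0205834 = 0.0100859
Normaliser: 0.0206913 + 0.0100859 = 0.0307771
P(Regime Bear | x₁,x₂) = 0.0206913 / 0.0307771 ≈ 0.672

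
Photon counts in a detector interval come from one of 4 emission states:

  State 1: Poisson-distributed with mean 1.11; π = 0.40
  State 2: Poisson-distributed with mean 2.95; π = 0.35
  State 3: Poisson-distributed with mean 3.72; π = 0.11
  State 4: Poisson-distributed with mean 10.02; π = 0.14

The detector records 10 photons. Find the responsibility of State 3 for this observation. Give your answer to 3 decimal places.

By Bayes' theorem, P(k | x) = w_k f_k(x) / Σ_j w_j f_j(x).
Poisson probabilities:
  p_1 = e^(−1.11)·1.11^10/10! = 2.57869e-07
  p_2 = e^(−2.95)·2.95^10/10! = 0.000719927
  p_3 = e^(−3.72)·3.72^10/10! = 0.00338915
  p_4 = e^(−10.02)·10.02^10/10! = 0.125108
Multiply by the mixture weights:
  w_1·p_1 = 0.40 × 2.57869e-07 = 1.03148e-07
  w_2·p_2 = 0.35 × 0.000719927 = 0.000251974
  w_3·p_3 = 0.11 × 0.00338915 = 0.000372807
  w_4·p_4 = 0.14 × 0.125108 = 0.0175151
Marginal: 1.03148e-07 + 0.000251974 + 0.000372807 + 0.0175151 = 0.0181399
P(State 3 | x) = 0.000372807 / 0.0181399 ≈ 0.021

0.021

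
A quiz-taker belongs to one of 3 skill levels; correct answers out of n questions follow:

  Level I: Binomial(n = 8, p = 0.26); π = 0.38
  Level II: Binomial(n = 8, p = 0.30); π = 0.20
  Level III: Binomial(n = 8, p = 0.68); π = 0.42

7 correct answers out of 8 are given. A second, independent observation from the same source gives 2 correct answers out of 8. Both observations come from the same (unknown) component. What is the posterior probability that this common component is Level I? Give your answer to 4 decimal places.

Posterior ∝ prior × likelihood, so P(k | x) ∝ P(Z=k) f_k(x); normalise over all components.
Since both observations come from the same component, the likelihood for component k is f_k(x₁)·f_k(x₂).
  f_I = [C(8,7)·0.26^7·0.74^1 = 8·8.03181e-05·0.74 = 0.000475483] × [0.31081] = 0.000147785
  f_II = [C(8,7)·0.30^7·0.70^1 = 8·0.0002187·0.7 = 0.00122472] × [0.296475] = 0.000363099
  f_III = [C(8,7)·0.68^7·0.32^1 = 8·0.0672299·0.32 = 0.172109] × [0.013902] = 0.00239264
Multiply by the mixture weights:
  P(Z=I)·f_I = 0.38 × 0.000147785 = 5.61583e-05
  P(Z=II)·f_II = 0.20 × 0.000363099 = 7.26199e-05
  P(Z=III)·f_III = 0.42 × 0.00239264 = 0.00100491
Evidence: 5.61583e-05 + 7.26199e-05 + 0.00100491 = 0.00113369
So the posterior for Level I is 5.61583e-05 / 0.00113369 ≈ 0.0495.

0.0495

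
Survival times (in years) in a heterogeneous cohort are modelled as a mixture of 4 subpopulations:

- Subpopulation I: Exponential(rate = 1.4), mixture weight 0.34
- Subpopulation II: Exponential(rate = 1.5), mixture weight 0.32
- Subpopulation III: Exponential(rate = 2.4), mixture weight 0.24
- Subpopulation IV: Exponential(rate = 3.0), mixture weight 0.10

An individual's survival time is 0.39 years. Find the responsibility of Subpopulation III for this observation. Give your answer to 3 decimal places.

By Bayes' theorem, P(k | x) = P(Z=k) f_k(x) / Σ_j P(Z=j) f_j(x).
Evaluate each component's likelihood at the observed value:
  L_I = 0.810967
  L_II = 0.835659
  L_III = 0.941264
  L_IV = 0.931101
Unnormalised posteriors:
  P(Z=I)·L_I = 0.34 × 0.810967 = 0.275729
  P(Z=II)·L_II = 0.32 × 0.835659 = 0.267411
  P(Z=III)·L_III = 0.24 × 0.941264 = 0.225903
  P(Z=IV)·L_IV = 0.10 × 0.931101 = 0.0931101
Sum: 0.275729 + 0.267411 + 0.225903 + 0.0931101 = 0.862153
P(Subpopulation III | data) = 0.225903 / 0.862153 ≈ 0.262

0.262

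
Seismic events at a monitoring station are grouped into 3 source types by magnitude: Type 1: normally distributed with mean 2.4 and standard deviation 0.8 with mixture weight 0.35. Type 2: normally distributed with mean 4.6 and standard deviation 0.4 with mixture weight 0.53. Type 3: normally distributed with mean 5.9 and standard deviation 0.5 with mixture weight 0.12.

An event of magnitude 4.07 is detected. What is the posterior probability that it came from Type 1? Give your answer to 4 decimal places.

By Bayes' theorem, P(k | x) = P(Z=k) f_k(x) / Σ_j P(Z=j) f_j(x).
Normal densities:
  f_1 = (1/(0.8·√(2π)))·exp(−(4.07−2.4)²/(2·0.8²)) = 0.498678·exp(-2.17883) = 0.0564374
  f_2 = (1/(0.4·√(2π)))·exp(−(4.07−4.6)²/(2·0.4²)) = 0.997356·exp(-0.87781) = 0.414592
  f_3 = (1/(0.5·√(2π)))·exp(−(4.07−5.9)²/(2·0.5²)) = 0.797885·exp(-6.69780) = 0.000984289
Unnormalised posteriors:
  P(Z=1)·f_1 = 0.35 × 0.0564374 = 0.0197531
  P(Z=2)·f_2 = 0.53 × 0.414592 = 0.219734
  P(Z=3)·f_3 = 0.12 × 0.000984289 = 0.000118115
Denominator: 0.0197531 + 0.219734 + 0.000118115 = 0.239605
Responsibility of Type 1: 0.0197531 / 0.239605 ≈ 0.0824

0.0824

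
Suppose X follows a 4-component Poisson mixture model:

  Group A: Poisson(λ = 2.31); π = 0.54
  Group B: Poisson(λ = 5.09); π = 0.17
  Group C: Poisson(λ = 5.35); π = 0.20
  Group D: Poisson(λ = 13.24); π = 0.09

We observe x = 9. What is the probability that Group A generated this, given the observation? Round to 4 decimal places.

P(component k | x) = π_k·f_k(x) / marginal(x), where marginal(x) = Σ_j π_j·f_j(x).
Poisson probabilities:
  f_A = 0.0005123
  f_B = 0.0389169
  f_C = 0.0469835
  f_D = 0.061259
Unnormalised posteriors:
  π_A·f_A = 0.54 × 0.0005123 = 0.000276642
  π_B·f_B = 0.17 × 0.0389169 = 0.00661587
  π_C·f_C = 0.20 × 0.0469835 = 0.0093967
  π_D·f_D = 0.09 × 0.061259 = 0.00551331
Marginal: 0.000276642 + 0.00661587 + 0.0093967 + 0.00551331 = 0.0218025
So the posterior for Group A is 0.000276642 / 0.0218025 ≈ 0.0127.

0.0127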